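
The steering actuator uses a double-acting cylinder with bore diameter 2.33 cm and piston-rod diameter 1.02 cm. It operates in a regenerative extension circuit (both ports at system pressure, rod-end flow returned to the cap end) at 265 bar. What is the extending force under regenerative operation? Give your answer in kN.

F ≈ 2.17 kN

With equal pressure on both faces, forces on the annular region cancel; the net push is pressure × rod cross-section.
Rod cross-section A_rod = π/4 × (1.02 cm)² = 0.8171 cm^2
F = P × A_rod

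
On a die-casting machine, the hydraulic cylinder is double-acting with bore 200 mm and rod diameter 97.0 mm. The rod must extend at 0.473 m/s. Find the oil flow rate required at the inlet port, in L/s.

Q ≈ 14.9 L/s

Cap-side area A_cap = π/4 × (200 mm)² = 31420 mm^2
Q = A × v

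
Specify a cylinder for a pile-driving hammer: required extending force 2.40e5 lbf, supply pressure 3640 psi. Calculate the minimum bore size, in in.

Extension force acts on the full piston face: F = P × (π/4)D².
D = √(4F / (πP)) = √(4 × 2.40e5 lbf / (π × 3640 psi))

D ≈ 9.16 in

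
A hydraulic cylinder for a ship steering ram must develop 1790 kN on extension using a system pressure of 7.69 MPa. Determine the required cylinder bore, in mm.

Extension force acts on the full piston face: F = P × (π/4)D².
D = √(4F / (πP)) = √(4 × 1790 kN / (π × 7.69 MPa))

D ≈ 544 mm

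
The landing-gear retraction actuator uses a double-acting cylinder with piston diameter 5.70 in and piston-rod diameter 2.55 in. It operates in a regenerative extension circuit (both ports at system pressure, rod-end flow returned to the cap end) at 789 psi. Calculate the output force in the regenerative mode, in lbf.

F ≈ 4030 lbf

With equal pressure on both faces, forces on the annular region cancel; the net push is pressure × rod cross-section.
Rod cross-section A_rod = π/4 × (2.55 in)² = 5.107 in^2
F = P × A_rod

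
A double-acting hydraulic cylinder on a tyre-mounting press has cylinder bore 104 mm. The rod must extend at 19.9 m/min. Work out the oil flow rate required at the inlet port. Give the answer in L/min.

Q ≈ 169 L/min

Cap-side area A_cap = π/4 × (104 mm)² = 8495 mm^2
Q = A × v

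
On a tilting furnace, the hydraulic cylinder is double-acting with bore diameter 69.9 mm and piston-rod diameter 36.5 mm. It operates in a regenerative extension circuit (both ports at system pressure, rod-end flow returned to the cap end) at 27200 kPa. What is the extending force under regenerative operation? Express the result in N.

F ≈ 28500 N

With equal pressure on both faces, forces on the annular region cancel; the net push is pressure × rod cross-section.
Rod cross-section A_rod = π/4 × (36.5 mm)² = 1046 mm^2
F = P × A_rod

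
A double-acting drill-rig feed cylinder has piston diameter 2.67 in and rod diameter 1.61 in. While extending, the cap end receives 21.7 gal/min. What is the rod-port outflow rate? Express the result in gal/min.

Q_out ≈ 13.8 gal/min

Cap-side area A_cap = π/4 × (2.67 in)² = 5.599 in^2
Rod-side annular area A_ann = π/4 × (2.67² − 1.61²) = 3.563 in^2
Piston speed v = Q_in/A_cap; rod-end outflow Q_out = v × A_ann = Q_in × A_ann/A_cap.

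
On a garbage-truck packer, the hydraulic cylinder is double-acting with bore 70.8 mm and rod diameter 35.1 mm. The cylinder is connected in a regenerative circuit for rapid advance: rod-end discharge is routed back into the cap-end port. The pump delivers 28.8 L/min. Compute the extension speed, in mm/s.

v ≈ 496 mm/s

In regeneration the rod-end outflow joins the pump flow into the cap end, so the net volume the pump must supply per unit advance equals the rod cross-section area.
Rod cross-section A_rod = π/4 × (35.1 mm)² = 967.6 mm^2
v = Q_pump / A_rod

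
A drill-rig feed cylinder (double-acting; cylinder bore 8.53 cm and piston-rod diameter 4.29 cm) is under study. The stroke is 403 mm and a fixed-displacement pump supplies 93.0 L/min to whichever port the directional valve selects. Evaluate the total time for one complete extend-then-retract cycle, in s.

Cap-side area A_cap = π/4 × (8.53 cm)² = 57.15 cm^2
Rod-side annular area A_ann = π/4 × (8.53² − 4.29²) = 42.69 cm^2
t_ext = A_cap·L/Q = 1.486 s
t_ret = A_ann·L/Q = 1.110 s
t_cycle = t_ext + t_ret

t ≈ 2.60 s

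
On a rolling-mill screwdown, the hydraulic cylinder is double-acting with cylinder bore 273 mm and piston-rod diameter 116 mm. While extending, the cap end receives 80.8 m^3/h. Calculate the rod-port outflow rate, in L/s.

Q_out ≈ 18.4 L/s

Cap-side area A_cap = π/4 × (273 mm)² = 58530 mm^2
Rod-side annular area A_ann = π/4 × (273² − 116²) = 47970 mm^2
Piston speed v = Q_in/A_cap; rod-end outflow Q_out = v × A_ann = Q_in × A_ann/A_cap.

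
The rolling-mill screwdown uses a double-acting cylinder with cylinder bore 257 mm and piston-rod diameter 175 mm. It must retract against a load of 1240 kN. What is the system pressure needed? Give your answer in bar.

P ≈ 446 bar

Rod-side annular area A_ann = π/4 × (257² − 175²) = 27820 mm^2
Retraction: pressure acts on the annular area.
P = F / A = 1240 kN / A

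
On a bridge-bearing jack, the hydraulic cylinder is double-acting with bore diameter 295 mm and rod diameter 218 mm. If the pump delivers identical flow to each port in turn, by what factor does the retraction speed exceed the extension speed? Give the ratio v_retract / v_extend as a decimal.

v_ret/v_ext ≈ 2.20

Cap-side area A_cap = π/4 × (295 mm)² = 68350 mm^2
Rod-side annular area A_ann = π/4 × (295² − 218²) = 31020 mm^2
For equal Q, v ∝ 1/A, so v_ret/v_ext = A_cap/A_ann.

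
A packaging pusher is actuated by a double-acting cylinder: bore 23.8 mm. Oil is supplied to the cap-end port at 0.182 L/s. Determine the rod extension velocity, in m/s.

v ≈ 0.409 m/s

Cap-side area A_cap = π/4 × (23.8 mm)² = 444.9 mm^2
v = Q / A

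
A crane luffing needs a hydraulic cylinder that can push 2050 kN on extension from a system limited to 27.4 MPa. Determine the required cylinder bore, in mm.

Extension force acts on the full piston face: F = P × (π/4)D².
D = √(4F / (πP)) = √(4 × 2050 kN / (π × 27.4 MPa))

D ≈ 309 mm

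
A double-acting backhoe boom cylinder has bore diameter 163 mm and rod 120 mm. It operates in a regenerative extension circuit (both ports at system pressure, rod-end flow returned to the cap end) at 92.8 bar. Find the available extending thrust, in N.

F ≈ 1.05e5 N

With equal pressure on both faces, forces on the annular region cancel; the net push is pressure × rod cross-section.
Rod cross-section A_rod = π/4 × (120 mm)² = 11310 mm^2
F = P × A_rod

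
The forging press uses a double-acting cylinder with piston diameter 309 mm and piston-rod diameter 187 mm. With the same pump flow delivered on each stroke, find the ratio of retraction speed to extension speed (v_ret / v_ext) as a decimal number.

v_ret/v_ext ≈ 1.58

Cap-side area A_cap = π/4 × (309 mm)² = 74990 mm^2
Rod-side annular area A_ann = π/4 × (309² − 187²) = 47530 mm^2
For equal Q, v ∝ 1/A, so v_ret/v_ext = A_cap/A_ann.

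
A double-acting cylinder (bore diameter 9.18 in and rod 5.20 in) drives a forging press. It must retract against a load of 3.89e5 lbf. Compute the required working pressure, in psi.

Rod-side annular area A_ann = π/4 × (9.18² − 5.20²) = 44.95 in^2
Retraction: pressure acts on the annular area.
P = F / A = 3.89e5 lbf / A

P ≈ 8650 psi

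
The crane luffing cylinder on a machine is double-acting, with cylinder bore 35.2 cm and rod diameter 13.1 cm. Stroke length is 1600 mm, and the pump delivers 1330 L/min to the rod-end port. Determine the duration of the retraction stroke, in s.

t ≈ 6.05 s

Rod-side annular area A_ann = π/4 × (35.2² − 13.1²) = 838.4 cm^2
Swept volume V = A × L; t = V / Q = A·L / Q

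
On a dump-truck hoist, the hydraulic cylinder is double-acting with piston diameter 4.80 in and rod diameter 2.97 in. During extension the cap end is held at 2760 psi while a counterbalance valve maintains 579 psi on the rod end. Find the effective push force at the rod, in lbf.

Cap-side area A_cap = π/4 × (4.80 in)² = 18.10 in^2
Rod-side annular area A_ann = π/4 × (4.80² − 2.97²) = 11.17 in^2
Net thrust = P_cap·A_cap − P_rod·A_ann = 49940 lbf − 6466 lbf

F ≈ 43500 lbf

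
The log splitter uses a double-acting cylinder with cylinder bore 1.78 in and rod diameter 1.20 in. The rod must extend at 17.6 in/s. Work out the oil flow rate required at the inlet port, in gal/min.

Q ≈ 11.4 gal/min

Cap-side area A_cap = π/4 × (1.78 in)² = 2.488 in^2
Q = A × v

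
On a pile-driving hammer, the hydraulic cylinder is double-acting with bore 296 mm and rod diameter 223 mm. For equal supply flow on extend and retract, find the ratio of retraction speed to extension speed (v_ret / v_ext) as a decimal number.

v_ret/v_ext ≈ 2.31

Cap-side area A_cap = π/4 × (296 mm)² = 68810 mm^2
Rod-side annular area A_ann = π/4 × (296² − 223²) = 29760 mm^2
For equal Q, v ∝ 1/A, so v_ret/v_ext = A_cap/A_ann.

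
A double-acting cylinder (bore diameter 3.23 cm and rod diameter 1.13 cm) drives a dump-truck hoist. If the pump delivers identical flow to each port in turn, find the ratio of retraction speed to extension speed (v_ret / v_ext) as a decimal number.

Cap-side area A_cap = π/4 × (3.23 cm)² = 8.194 cm^2
Rod-side annular area A_ann = π/4 × (3.23² − 1.13²) = 7.191 cm^2
For equal Q, v ∝ 1/A, so v_ret/v_ext = A_cap/A_ann.

v_ret/v_ext ≈ 1.14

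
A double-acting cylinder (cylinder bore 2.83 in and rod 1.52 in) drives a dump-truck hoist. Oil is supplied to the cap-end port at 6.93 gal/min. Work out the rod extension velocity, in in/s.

Cap-side area A_cap = π/4 × (2.83 in)² = 6.290 in^2
v = Q / A

v ≈ 4.24 in/s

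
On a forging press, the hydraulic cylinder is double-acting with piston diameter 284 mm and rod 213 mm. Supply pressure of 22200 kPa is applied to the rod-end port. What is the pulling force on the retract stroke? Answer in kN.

Rod-side annular area A_ann = π/4 × (284² − 213²) = 27710 mm^2
On retraction the pressure acts on the annular area (bore minus rod).
F = P × A_ann

F ≈ 615 kN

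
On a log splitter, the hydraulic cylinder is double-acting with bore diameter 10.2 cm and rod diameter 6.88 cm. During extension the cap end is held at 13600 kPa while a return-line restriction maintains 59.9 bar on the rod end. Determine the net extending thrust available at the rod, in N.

Cap-side area A_cap = π/4 × (10.2 cm)² = 81.71 cm^2
Rod-side annular area A_ann = π/4 × (10.2² − 6.88²) = 44.54 cm^2
Net thrust = P_cap·A_cap − P_rod·A_ann = 1.111e5 N − 26680 N

F ≈ 84500 N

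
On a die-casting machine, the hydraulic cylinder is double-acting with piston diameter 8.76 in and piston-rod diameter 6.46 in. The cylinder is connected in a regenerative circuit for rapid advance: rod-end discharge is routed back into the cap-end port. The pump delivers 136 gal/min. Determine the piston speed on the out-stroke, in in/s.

v ≈ 16.0 in/s

In regeneration the rod-end outflow joins the pump flow into the cap end, so the net volume the pump must supply per unit advance equals the rod cross-section area.
Rod cross-section A_rod = π/4 × (6.46 in)² = 32.78 in^2
v = Q_pump / A_rod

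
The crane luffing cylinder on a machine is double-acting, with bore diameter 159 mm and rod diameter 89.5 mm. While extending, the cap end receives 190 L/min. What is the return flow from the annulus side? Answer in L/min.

Q_out ≈ 130 L/min

Cap-side area A_cap = π/4 × (159 mm)² = 19860 mm^2
Rod-side annular area A_ann = π/4 × (159² − 89.5²) = 13560 mm^2
Piston speed v = Q_in/A_cap; rod-end outflow Q_out = v × A_ann = Q_in × A_ann/A_cap.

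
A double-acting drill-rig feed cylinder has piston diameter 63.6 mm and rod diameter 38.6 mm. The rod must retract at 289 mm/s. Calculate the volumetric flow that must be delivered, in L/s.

Rod-side annular area A_ann = π/4 × (63.6² − 38.6²) = 2007 mm^2
Q = A × v

Q ≈ 0.580 L/s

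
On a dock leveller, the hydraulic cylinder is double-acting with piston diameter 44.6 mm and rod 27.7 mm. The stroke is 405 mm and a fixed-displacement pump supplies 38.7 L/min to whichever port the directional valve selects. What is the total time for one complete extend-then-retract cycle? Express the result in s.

Cap-side area A_cap = π/4 × (44.6 mm)² = 1562 mm^2
Rod-side annular area A_ann = π/4 × (44.6² − 27.7²) = 959.7 mm^2
t_ext = A_cap·L/Q = 0.9810 s
t_ret = A_ann·L/Q = 0.6026 s
t_cycle = t_ext + t_ret

t ≈ 1.58 s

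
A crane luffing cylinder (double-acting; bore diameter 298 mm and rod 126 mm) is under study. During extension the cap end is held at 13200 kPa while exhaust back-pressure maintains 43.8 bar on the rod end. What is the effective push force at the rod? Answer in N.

F ≈ 6.70e5 N

Cap-side area A_cap = π/4 × (298 mm)² = 69750 mm^2
Rod-side annular area A_ann = π/4 × (298² − 126²) = 57280 mm^2
Net thrust = P_cap·A_cap − P_rod·A_ann = 9.207e5 N − 2.509e5 N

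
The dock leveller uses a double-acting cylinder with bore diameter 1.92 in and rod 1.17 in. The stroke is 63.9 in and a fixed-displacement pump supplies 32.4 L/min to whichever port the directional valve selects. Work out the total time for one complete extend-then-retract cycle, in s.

Cap-side area A_cap = π/4 × (1.92 in)² = 2.895 in^2
Rod-side annular area A_ann = π/4 × (1.92² − 1.17²) = 1.820 in^2
t_ext = A_cap·L/Q = 5.614 s
t_ret = A_ann·L/Q = 3.530 s
t_cycle = t_ext + t_ret

t ≈ 9.14 s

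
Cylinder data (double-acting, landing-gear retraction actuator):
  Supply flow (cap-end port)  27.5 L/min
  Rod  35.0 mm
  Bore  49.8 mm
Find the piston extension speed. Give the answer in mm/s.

Cap-side area A_cap = π/4 × (49.8 mm)² = 1948 mm^2
v = Q / A

v ≈ 235 mm/s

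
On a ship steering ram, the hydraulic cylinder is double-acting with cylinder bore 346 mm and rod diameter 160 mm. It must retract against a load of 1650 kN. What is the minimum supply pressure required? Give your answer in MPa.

P ≈ 22.3 MPa

Rod-side annular area A_ann = π/4 × (346² − 160²) = 73920 mm^2
Retraction: pressure acts on the annular area.
P = F / A = 1650 kN / A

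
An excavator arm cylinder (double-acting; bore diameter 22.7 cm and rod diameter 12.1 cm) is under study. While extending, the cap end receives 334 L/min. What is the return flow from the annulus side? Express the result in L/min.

Q_out ≈ 239 L/min

Cap-side area A_cap = π/4 × (22.7 cm)² = 404.7 cm^2
Rod-side annular area A_ann = π/4 × (22.7² − 12.1²) = 289.7 cm^2
Piston speed v = Q_in/A_cap; rod-end outflow Q_out = v × A_ann = Q_in × A_ann/A_cap.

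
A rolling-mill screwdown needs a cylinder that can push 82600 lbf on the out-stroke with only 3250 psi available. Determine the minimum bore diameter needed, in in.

D ≈ 5.69 in

Extension force acts on the full piston face: F = P × (π/4)D².
D = √(4F / (πP)) = √(4 × 82600 lbf / (π × 3250 psi))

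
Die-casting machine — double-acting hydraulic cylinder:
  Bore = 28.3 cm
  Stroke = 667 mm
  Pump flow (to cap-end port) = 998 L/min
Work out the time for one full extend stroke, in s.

Cap-side area A_cap = π/4 × (28.3 cm)² = 629.0 cm^2
Swept volume V = A × L; t = V / Q = A·L / Q

t ≈ 2.52 s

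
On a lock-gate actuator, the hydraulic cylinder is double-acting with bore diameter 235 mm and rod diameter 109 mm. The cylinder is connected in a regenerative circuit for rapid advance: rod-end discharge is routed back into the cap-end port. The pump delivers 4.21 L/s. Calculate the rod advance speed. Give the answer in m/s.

In regeneration the rod-end outflow joins the pump flow into the cap end, so the net volume the pump must supply per unit advance equals the rod cross-section area.
Rod cross-section A_rod = π/4 × (109 mm)² = 9331 mm^2
v = Q_pump / A_rod

v ≈ 0.451 m/s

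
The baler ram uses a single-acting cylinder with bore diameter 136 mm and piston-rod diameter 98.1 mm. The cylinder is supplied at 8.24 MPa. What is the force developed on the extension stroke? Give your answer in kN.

Cap-side area A_cap = π/4 × (136 mm)² = 14530 mm^2
F = P × A_cap = 8.24 MPa × A_cap

F ≈ 120 kN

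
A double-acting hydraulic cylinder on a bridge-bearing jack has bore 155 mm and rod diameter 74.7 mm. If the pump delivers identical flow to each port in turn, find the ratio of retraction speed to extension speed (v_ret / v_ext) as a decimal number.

v_ret/v_ext ≈ 1.30

Cap-side area A_cap = π/4 × (155 mm)² = 18870 mm^2
Rod-side annular area A_ann = π/4 × (155² − 74.7²) = 14490 mm^2
For equal Q, v ∝ 1/A, so v_ret/v_ext = A_cap/A_ann.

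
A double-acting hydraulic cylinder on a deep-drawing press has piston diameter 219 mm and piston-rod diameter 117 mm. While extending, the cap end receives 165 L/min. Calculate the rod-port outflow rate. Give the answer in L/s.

Cap-side area A_cap = π/4 × (219 mm)² = 37670 mm^2
Rod-side annular area A_ann = π/4 × (219² − 117²) = 26920 mm^2
Piston speed v = Q_in/A_cap; rod-end outflow Q_out = v × A_ann = Q_in × A_ann/A_cap.

Q_out ≈ 1.97 L/s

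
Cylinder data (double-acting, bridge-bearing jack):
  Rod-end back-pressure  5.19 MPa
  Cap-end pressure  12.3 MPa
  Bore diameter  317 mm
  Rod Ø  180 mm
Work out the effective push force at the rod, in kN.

F ≈ 693 kN

Cap-side area A_cap = π/4 × (317 mm)² = 78920 mm^2
Rod-side annular area A_ann = π/4 × (317² − 180²) = 53480 mm^2
Net thrust = P_cap·A_cap − P_rod·A_ann = 970.8 kN − 277.5 kN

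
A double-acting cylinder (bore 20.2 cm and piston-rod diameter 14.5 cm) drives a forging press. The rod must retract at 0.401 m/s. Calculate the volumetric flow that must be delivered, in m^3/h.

Q ≈ 22.4 m^3/h

Rod-side annular area A_ann = π/4 × (20.2² − 14.5²) = 155.3 cm^2
Q = A × v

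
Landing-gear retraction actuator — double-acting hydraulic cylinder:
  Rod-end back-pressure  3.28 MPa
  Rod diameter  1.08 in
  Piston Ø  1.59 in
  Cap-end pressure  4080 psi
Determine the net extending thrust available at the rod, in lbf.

Cap-side area A_cap = π/4 × (1.59 in)² = 1.986 in^2
Rod-side annular area A_ann = π/4 × (1.59² − 1.08²) = 1.069 in^2
Net thrust = P_cap·A_cap − P_rod·A_ann = 8101 lbf − 508.8 lbf

F ≈ 7590 lbf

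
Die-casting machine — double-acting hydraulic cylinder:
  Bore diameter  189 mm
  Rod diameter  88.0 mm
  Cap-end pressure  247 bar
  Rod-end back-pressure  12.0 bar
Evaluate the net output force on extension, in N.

Cap-side area A_cap = π/4 × (189 mm)² = 28060 mm^2
Rod-side annular area A_ann = π/4 × (189² − 88.0²) = 21970 mm^2
Net thrust = P_cap·A_cap − P_rod·A_ann = 6.930e5 N − 26370 N

F ≈ 6.67e5 N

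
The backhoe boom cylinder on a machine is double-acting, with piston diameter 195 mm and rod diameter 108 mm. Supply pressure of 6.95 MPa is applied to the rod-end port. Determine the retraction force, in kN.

F ≈ 144 kN

Rod-side annular area A_ann = π/4 × (195² − 108²) = 20700 mm^2
On retraction the pressure acts on the annular area (bore minus rod).
F = P × A_ann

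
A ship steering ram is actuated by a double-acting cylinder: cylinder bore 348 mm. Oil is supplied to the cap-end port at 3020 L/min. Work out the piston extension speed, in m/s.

v ≈ 0.529 m/s

Cap-side area A_cap = π/4 × (348 mm)² = 95110 mm^2
v = Q / A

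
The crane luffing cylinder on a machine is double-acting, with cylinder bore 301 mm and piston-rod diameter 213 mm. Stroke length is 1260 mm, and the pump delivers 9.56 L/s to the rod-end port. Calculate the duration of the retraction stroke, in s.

t ≈ 4.68 s

Rod-side annular area A_ann = π/4 × (301² − 213²) = 35530 mm^2
Swept volume V = A × L; t = V / Q = A·L / Q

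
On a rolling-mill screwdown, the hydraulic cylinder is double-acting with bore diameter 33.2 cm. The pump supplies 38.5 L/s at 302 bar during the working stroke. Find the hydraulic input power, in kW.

Hydraulic power = P × Q

W ≈ 1160 kW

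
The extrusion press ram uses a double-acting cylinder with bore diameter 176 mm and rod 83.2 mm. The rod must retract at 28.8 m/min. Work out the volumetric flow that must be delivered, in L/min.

Q ≈ 544 L/min

Rod-side annular area A_ann = π/4 × (176² − 83.2²) = 18890 mm^2
Q = A × v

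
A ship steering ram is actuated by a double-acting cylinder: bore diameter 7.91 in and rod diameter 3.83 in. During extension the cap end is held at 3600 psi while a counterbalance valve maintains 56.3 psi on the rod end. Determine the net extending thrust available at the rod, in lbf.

F ≈ 1.75e5 lbf

Cap-side area A_cap = π/4 × (7.91 in)² = 49.14 in^2
Rod-side annular area A_ann = π/4 × (7.91² − 3.83²) = 37.62 in^2
Net thrust = P_cap·A_cap − P_rod·A_ann = 1.769e5 lbf − 2118 lbf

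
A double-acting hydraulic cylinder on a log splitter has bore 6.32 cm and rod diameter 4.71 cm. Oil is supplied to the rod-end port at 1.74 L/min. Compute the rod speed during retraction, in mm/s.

Rod-side annular area A_ann = π/4 × (6.32² − 4.71²) = 13.95 cm^2
Flow into the rod-end port fills the annular volume.
v = Q / A

v ≈ 20.8 mm/s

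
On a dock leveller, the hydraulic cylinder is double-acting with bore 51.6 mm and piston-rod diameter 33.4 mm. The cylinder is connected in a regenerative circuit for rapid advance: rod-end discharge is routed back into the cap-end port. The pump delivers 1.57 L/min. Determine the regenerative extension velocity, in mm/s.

v ≈ 29.9 mm/s

In regeneration the rod-end outflow joins the pump flow into the cap end, so the net volume the pump must supply per unit advance equals the rod cross-section area.
Rod cross-section A_rod = π/4 × (33.4 mm)² = 876.2 mm^2
v = Q_pump / A_rod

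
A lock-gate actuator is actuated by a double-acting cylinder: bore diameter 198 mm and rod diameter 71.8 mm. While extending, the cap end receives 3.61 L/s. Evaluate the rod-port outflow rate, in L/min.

Q_out ≈ 188 L/min

Cap-side area A_cap = π/4 × (198 mm)² = 30790 mm^2
Rod-side annular area A_ann = π/4 × (198² − 71.8²) = 26740 mm^2
Piston speed v = Q_in/A_cap; rod-end outflow Q_out = v × A_ann = Q_in × A_ann/A_cap.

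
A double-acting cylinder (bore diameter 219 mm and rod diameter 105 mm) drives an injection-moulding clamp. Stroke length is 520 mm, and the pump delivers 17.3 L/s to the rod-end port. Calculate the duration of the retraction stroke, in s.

t ≈ 0.872 s

Rod-side annular area A_ann = π/4 × (219² − 105²) = 29010 mm^2
Swept volume V = A × L; t = V / Q = A·L / Q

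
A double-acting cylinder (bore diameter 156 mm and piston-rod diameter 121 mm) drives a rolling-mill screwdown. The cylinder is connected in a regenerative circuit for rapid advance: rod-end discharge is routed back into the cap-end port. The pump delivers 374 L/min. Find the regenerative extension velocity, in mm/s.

In regeneration the rod-end outflow joins the pump flow into the cap end, so the net volume the pump must supply per unit advance equals the rod cross-section area.
Rod cross-section A_rod = π/4 × (121 mm)² = 11500 mm^2
v = Q_pump / A_rod

v ≈ 542 mm/s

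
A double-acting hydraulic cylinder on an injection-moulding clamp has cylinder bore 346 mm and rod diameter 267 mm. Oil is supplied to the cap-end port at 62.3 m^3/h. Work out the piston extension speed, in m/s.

v ≈ 0.184 m/s

Cap-side area A_cap = π/4 × (346 mm)² = 94020 mm^2
v = Q / A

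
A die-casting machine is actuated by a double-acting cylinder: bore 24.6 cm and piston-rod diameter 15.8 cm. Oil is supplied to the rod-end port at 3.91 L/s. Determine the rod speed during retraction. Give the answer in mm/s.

v ≈ 140 mm/s

Rod-side annular area A_ann = π/4 × (24.6² − 15.8²) = 279.2 cm^2
Flow into the rod-end port fills the annular volume.
v = Q / A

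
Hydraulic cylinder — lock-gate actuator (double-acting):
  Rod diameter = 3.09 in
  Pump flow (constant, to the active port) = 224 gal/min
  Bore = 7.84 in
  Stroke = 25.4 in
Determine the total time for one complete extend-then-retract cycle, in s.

Cap-side area A_cap = π/4 × (7.84 in)² = 48.27 in^2
Rod-side annular area A_ann = π/4 × (7.84² − 3.09²) = 40.78 in^2
t_ext = A_cap·L/Q = 1.422 s
t_ret = A_ann·L/Q = 1.201 s
t_cycle = t_ext + t_ret

t ≈ 2.62 s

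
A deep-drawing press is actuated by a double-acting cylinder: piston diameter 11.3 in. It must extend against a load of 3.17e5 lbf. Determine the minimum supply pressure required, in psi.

P ≈ 3160 psi

Cap-side area A_cap = π/4 × (11.3 in)² = 100.3 in^2
P = F / A = 3.17e5 lbf / A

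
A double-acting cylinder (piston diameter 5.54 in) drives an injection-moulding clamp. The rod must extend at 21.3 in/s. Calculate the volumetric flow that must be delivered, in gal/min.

Q ≈ 133 gal/min

Cap-side area A_cap = π/4 × (5.54 in)² = 24.11 in^2
Q = A × v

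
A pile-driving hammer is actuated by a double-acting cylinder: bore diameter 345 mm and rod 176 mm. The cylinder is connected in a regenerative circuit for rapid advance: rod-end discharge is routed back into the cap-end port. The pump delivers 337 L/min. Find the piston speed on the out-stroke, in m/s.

v ≈ 0.231 m/s

In regeneration the rod-end outflow joins the pump flow into the cap end, so the net volume the pump must supply per unit advance equals the rod cross-section area.
Rod cross-section A_rod = π/4 × (176 mm)² = 24330 mm^2
v = Q_pump / A_rod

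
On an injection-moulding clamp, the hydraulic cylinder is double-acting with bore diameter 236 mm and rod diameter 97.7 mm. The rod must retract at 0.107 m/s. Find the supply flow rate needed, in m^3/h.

Q ≈ 14.0 m^3/h

Rod-side annular area A_ann = π/4 × (236² − 97.7²) = 36250 mm^2
Q = A × v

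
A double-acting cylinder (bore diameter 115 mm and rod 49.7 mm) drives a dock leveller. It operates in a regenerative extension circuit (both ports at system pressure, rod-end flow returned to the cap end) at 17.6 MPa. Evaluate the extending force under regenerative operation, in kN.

With equal pressure on both faces, forces on the annular region cancel; the net push is pressure × rod cross-section.
Rod cross-section A_rod = π/4 × (49.7 mm)² = 1940 mm^2
F = P × A_rod

F ≈ 34.1 kN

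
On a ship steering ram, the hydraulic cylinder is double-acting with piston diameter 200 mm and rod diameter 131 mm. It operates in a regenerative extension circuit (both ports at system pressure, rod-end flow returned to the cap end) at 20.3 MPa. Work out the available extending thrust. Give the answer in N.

With equal pressure on both faces, forces on the annular region cancel; the net push is pressure × rod cross-section.
Rod cross-section A_rod = π/4 × (131 mm)² = 13480 mm^2
F = P × A_rod

F ≈ 2.74e5 N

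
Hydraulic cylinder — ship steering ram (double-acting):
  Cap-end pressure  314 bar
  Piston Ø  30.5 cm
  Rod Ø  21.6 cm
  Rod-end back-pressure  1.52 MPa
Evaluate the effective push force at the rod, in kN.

Cap-side area A_cap = π/4 × (30.5 cm)² = 730.6 cm^2
Rod-side annular area A_ann = π/4 × (30.5² − 21.6²) = 364.2 cm^2
Net thrust = P_cap·A_cap − P_rod·A_ann = 2294 kN − 55.36 kN

F ≈ 2240 kN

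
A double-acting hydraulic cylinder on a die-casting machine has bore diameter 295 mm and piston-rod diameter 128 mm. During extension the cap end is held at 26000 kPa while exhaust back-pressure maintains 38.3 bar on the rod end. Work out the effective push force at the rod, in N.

Cap-side area A_cap = π/4 × (295 mm)² = 68350 mm^2
Rod-side annular area A_ann = π/4 × (295² − 128²) = 55480 mm^2
Net thrust = P_cap·A_cap − P_rod·A_ann = 1.777e6 N − 2.125e5 N

F ≈ 1.56e6 N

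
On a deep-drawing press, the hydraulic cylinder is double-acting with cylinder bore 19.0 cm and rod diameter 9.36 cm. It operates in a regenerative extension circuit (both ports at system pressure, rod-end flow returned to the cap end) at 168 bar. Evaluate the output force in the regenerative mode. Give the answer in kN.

With equal pressure on both faces, forces on the annular region cancel; the net push is pressure × rod cross-section.
Rod cross-section A_rod = π/4 × (9.36 cm)² = 68.81 cm^2
F = P × A_rod

F ≈ 116 kN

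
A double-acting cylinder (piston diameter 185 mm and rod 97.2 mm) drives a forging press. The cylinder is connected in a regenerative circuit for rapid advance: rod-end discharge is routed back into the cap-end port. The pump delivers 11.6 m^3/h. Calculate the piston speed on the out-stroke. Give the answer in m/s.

In regeneration the rod-end outflow joins the pump flow into the cap end, so the net volume the pump must supply per unit advance equals the rod cross-section area.
Rod cross-section A_rod = π/4 × (97.2 mm)² = 7420 mm^2
v = Q_pump / A_rod

v ≈ 0.434 m/s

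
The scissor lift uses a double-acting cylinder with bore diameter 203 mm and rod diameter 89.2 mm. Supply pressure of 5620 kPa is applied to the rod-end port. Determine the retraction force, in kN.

Rod-side annular area A_ann = π/4 × (203² − 89.2²) = 26120 mm^2
On retraction the pressure acts on the annular area (bore minus rod).
F = P × A_ann

F ≈ 147 kN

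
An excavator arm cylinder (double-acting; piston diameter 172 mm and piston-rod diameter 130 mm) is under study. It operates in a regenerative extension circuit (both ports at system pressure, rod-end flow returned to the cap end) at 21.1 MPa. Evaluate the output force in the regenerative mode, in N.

F ≈ 2.80e5 N

With equal pressure on both faces, forces on the annular region cancel; the net push is pressure × rod cross-section.
Rod cross-section A_rod = π/4 × (130 mm)² = 13270 mm^2
F = P × A_rod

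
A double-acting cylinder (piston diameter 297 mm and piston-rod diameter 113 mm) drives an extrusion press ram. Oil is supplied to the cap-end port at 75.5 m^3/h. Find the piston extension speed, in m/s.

v ≈ 0.303 m/s

Cap-side area A_cap = π/4 × (297 mm)² = 69280 mm^2
v = Q / A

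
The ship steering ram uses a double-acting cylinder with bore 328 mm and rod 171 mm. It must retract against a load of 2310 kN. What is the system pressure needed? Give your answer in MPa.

P ≈ 37.5 MPa

Rod-side annular area A_ann = π/4 × (328² − 171²) = 61530 mm^2
Retraction: pressure acts on the annular area.
P = F / A = 2310 kN / A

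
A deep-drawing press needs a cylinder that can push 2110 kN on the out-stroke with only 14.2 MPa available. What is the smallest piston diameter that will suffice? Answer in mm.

D ≈ 435 mm

Extension force acts on the full piston face: F = P × (π/4)D².
D = √(4F / (πP)) = √(4 × 2110 kN / (π × 14.2 MPa))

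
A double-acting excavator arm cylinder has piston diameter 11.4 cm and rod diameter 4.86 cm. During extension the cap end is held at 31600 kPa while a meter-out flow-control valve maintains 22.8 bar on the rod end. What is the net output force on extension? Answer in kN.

F ≈ 303 kN

Cap-side area A_cap = π/4 × (11.4 cm)² = 102.1 cm^2
Rod-side annular area A_ann = π/4 × (11.4² − 4.86²) = 83.52 cm^2
Net thrust = P_cap·A_cap − P_rod·A_ann = 322.5 kN − 19.04 kN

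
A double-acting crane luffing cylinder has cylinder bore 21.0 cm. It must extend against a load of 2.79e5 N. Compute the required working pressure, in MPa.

Cap-side area A_cap = π/4 × (21.0 cm)² = 346.4 cm^2
P = F / A = 2.79e5 N / A

P ≈ 8.06 MPa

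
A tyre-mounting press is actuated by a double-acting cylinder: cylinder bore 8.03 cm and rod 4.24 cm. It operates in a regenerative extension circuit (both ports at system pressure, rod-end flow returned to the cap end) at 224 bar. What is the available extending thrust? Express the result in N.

F ≈ 31600 N

With equal pressure on both faces, forces on the annular region cancel; the net push is pressure × rod cross-section.
Rod cross-section A_rod = π/4 × (4.24 cm)² = 14.12 cm^2
F = P × A_rod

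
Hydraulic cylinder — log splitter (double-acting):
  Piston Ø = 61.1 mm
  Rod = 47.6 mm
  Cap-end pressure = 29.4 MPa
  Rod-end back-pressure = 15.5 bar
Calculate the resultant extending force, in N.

F ≈ 84400 N

Cap-side area A_cap = π/4 × (61.1 mm)² = 2932 mm^2
Rod-side annular area A_ann = π/4 × (61.1² − 47.6²) = 1153 mm^2
Net thrust = P_cap·A_cap − P_rod·A_ann = 86200 N − 1786 N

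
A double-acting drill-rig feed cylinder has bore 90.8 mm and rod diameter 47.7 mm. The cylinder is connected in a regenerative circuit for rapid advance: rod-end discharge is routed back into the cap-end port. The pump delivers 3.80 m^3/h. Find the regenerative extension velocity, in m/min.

v ≈ 35.4 m/min

In regeneration the rod-end outflow joins the pump flow into the cap end, so the net volume the pump must supply per unit advance equals the rod cross-section area.
Rod cross-section A_rod = π/4 × (47.7 mm)² = 1787 mm^2
v = Q_pump / A_rod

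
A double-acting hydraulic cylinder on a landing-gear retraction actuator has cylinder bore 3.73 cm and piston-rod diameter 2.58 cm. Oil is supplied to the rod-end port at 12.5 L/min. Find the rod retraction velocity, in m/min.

v ≈ 21.9 m/min

Rod-side annular area A_ann = π/4 × (3.73² − 2.58²) = 5.699 cm^2
Flow into the rod-end port fills the annular volume.
v = Q / A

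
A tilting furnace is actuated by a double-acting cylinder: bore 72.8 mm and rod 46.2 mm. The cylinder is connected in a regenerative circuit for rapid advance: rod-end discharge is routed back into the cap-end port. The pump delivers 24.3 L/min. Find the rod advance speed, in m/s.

v ≈ 0.242 m/s

In regeneration the rod-end outflow joins the pump flow into the cap end, so the net volume the pump must supply per unit advance equals the rod cross-section area.
Rod cross-section A_rod = π/4 × (46.2 mm)² = 1676 mm^2
v = Q_pump / A_rod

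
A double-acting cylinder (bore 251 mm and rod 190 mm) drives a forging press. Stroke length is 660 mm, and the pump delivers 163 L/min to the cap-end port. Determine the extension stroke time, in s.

t ≈ 12.0 s

Cap-side area A_cap = π/4 × (251 mm)² = 49480 mm^2
Swept volume V = A × L; t = V / Q = A·L / Q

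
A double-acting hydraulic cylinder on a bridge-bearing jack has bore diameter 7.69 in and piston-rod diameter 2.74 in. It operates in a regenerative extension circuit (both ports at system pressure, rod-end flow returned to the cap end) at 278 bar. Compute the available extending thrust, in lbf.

F ≈ 23800 lbf

With equal pressure on both faces, forces on the annular region cancel; the net push is pressure × rod cross-section.
Rod cross-section A_rod = π/4 × (2.74 in)² = 5.896 in^2
F = P × A_rod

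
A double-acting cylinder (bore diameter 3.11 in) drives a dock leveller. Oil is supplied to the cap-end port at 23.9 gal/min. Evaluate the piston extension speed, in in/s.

Cap-side area A_cap = π/4 × (3.11 in)² = 7.596 in^2
v = Q / A

v ≈ 12.1 in/s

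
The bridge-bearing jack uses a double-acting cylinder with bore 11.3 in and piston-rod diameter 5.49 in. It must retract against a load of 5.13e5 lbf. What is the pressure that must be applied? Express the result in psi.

P ≈ 6700 psi

Rod-side annular area A_ann = π/4 × (11.3² − 5.49²) = 76.62 in^2
Retraction: pressure acts on the annular area.
P = F / A = 5.13e5 lbf / A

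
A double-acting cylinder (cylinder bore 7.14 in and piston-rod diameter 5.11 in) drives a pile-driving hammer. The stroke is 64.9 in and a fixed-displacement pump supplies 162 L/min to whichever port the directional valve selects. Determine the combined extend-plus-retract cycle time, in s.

t ≈ 23.5 s

Cap-side area A_cap = π/4 × (7.14 in)² = 40.04 in^2
Rod-side annular area A_ann = π/4 × (7.14² − 5.11²) = 19.53 in^2
t_ext = A_cap·L/Q = 15.77 s
t_ret = A_ann·L/Q = 7.693 s
t_cycle = t_ext + t_ret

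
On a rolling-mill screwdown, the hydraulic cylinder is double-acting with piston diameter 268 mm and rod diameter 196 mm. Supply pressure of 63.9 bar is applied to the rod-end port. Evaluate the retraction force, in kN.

F ≈ 168 kN

Rod-side annular area A_ann = π/4 × (268² − 196²) = 26240 mm^2
On retraction the pressure acts on the annular area (bore minus rod).
F = P × A_ann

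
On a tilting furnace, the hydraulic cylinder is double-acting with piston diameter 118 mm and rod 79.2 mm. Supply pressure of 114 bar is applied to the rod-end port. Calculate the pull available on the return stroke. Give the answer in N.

F ≈ 68500 N

Rod-side annular area A_ann = π/4 × (118² − 79.2²) = 6009 mm^2
On retraction the pressure acts on the annular area (bore minus rod).
F = P × A_ann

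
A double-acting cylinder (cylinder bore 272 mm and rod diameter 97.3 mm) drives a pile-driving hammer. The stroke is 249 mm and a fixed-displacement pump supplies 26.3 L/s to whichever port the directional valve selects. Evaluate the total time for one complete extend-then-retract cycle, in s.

t ≈ 1.03 s

Cap-side area A_cap = π/4 × (272 mm)² = 58110 mm^2
Rod-side annular area A_ann = π/4 × (272² − 97.3²) = 50670 mm^2
t_ext = A_cap·L/Q = 0.5501 s
t_ret = A_ann·L/Q = 0.4797 s
t_cycle = t_ext + t_ret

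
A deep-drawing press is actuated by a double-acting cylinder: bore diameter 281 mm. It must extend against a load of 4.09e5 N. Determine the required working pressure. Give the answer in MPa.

P ≈ 6.60 MPa

Cap-side area A_cap = π/4 × (281 mm)² = 62020 mm^2
P = F / A = 4.09e5 N / A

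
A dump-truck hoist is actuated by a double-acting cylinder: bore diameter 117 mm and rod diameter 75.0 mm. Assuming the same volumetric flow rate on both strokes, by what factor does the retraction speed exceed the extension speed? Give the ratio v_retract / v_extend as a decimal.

Cap-side area A_cap = π/4 × (117 mm)² = 10750 mm^2
Rod-side annular area A_ann = π/4 × (117² − 75.0²) = 6333 mm^2
For equal Q, v ∝ 1/A, so v_ret/v_ext = A_cap/A_ann.

v_ret/v_ext ≈ 1.70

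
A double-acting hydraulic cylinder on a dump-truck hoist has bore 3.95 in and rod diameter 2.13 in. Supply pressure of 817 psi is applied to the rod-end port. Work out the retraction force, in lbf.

Rod-side annular area A_ann = π/4 × (3.95² − 2.13²) = 8.691 in^2
On retraction the pressure acts on the annular area (bore minus rod).
F = P × A_ann

F ≈ 7100 lbf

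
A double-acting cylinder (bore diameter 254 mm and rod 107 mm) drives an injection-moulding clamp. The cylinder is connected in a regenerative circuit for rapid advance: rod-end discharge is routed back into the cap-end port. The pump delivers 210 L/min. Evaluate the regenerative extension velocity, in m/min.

In regeneration the rod-end outflow joins the pump flow into the cap end, so the net volume the pump must supply per unit advance equals the rod cross-section area.
Rod cross-section A_rod = π/4 × (107 mm)² = 8992 mm^2
v = Q_pump / A_rod

v ≈ 23.4 m/min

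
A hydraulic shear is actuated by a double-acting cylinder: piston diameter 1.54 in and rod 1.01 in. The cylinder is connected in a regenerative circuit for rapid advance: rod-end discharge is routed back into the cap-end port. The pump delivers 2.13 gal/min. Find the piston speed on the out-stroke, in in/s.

v ≈ 10.2 in/s

In regeneration the rod-end outflow joins the pump flow into the cap end, so the net volume the pump must supply per unit advance equals the rod cross-section area.
Rod cross-section A_rod = π/4 × (1.01 in)² = 0.8012 in^2
v = Q_pump / A_rod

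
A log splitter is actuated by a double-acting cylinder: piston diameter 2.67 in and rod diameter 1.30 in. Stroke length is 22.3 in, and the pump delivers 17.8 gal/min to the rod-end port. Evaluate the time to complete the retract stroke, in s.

Rod-side annular area A_ann = π/4 × (2.67² − 1.30²) = 4.272 in^2
Swept volume V = A × L; t = V / Q = A·L / Q

t ≈ 1.39 s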